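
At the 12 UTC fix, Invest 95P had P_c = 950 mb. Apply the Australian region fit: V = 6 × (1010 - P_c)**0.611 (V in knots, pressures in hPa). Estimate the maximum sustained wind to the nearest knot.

73 kt

ΔP = 1010 − 950 = 60 mb.
60^0.611 ≈ 12.203.
V ≈ 6 × 12.203 ≈ 73.2 kt.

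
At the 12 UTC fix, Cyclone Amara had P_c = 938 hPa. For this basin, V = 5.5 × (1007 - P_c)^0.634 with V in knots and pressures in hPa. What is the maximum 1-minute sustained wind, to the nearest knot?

ΔP = 1007 − 938 = 69 hPa.
69^0.634 ≈ 14.650.
V ≈ 5.5 × 14.650 ≈ 80.6 kt.

81 kt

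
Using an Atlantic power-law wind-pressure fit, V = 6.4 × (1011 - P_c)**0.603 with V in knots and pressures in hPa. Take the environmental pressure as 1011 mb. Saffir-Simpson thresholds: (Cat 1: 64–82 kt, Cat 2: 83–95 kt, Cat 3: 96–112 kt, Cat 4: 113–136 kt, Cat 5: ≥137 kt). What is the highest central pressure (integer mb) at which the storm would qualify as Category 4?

894 mb

Category 4 begins at V = 113 kt.
Required ΔP = (113/6.4)^(1/0.603) = 17.656^1.658 ≈ 116.90 mb.
P_c ≤ 1011 − 116.90 = 894.10, so the highest integer P_c is 894 mb.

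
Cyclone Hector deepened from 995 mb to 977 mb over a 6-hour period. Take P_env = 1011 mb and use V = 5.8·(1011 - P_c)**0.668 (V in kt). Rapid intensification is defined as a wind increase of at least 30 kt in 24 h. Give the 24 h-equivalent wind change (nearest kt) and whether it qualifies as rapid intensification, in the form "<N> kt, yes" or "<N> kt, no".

97 kt, yes

V₁: ΔP = 16, V ≈ 5.8 × 16^0.668 ≈ 36.96 kt.
V₂: ΔP = 34, V ≈ 5.8 × 34^0.668 ≈ 61.16 kt.
ΔV over 6 h = 24.20 kt → 24 h equivalent = 24.20 × 24/6 ≈ 96.80 kt.
97 kt ≥ 30 kt ⇒ rapid intensification.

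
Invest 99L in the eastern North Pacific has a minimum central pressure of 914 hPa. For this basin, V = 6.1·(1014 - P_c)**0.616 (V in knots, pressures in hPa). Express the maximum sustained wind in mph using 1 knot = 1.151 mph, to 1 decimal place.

ΔP = 1014 − 914 = 100 hPa.
V ≈ 6.1 × 100^0.616 = 6.1 × 17.061 ≈ 104.071 kt.
104.071 × 1.151 ≈ 119.79 mph → 119.8 mph.

119.8 mph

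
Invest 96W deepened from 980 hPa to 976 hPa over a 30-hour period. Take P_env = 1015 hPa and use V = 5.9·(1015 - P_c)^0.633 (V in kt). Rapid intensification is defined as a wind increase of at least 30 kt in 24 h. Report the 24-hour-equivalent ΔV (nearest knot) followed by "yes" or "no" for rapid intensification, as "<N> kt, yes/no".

V₁: ΔP = 35, V ≈ 5.9 × 35^0.633 ≈ 56.01 kt.
V₂: ΔP = 39, V ≈ 5.9 × 39^0.633 ≈ 59.98 kt.
ΔV over 30 h = 3.97 kt → 24 h equivalent = 3.97 × 24/30 ≈ 3.18 kt.
3 kt < 30 kt ⇒ not rapid intensification.

3 kt, no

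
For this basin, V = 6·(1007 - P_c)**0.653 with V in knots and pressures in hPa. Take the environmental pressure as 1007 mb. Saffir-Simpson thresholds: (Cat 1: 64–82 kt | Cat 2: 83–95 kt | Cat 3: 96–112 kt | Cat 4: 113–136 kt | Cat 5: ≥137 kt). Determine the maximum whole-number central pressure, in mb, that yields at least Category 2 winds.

Category 2 begins at V = 83 kt.
Required ΔP = (83/6)^(1/0.653) = 13.833^1.531 ≈ 55.87 mb.
P_c ≤ 1007 − 55.87 = 951.13, so the highest integer P_c is 951 mb.

951 mb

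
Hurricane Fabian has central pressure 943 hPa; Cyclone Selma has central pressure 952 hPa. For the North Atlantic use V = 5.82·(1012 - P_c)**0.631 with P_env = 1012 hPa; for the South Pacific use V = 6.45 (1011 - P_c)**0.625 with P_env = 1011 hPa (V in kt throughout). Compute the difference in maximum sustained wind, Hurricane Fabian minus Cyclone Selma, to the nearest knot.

Hurricane Fabian: ΔP = 69; V ≈ 5.82 × 69^0.631 ≈ 84.19 kt.
Cyclone Selma: ΔP = 59; V ≈ 6.45 × 59^0.625 ≈ 82.48 kt.
Difference ≈ 84.19 − 82.48 = 1.71 → 2 kt.

2 kt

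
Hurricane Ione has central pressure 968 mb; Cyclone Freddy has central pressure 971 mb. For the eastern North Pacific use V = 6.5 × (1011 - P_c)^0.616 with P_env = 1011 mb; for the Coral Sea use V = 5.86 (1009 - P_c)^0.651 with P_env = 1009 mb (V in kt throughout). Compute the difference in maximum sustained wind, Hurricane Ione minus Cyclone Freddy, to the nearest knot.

Hurricane Ione: ΔP = 43; V ≈ 6.5 × 43^0.616 ≈ 65.94 kt.
Cyclone Freddy: ΔP = 38; V ≈ 5.86 × 38^0.651 ≈ 62.57 kt.
Difference ≈ 65.94 − 62.57 = 3.37 → 3 kt.

3 kt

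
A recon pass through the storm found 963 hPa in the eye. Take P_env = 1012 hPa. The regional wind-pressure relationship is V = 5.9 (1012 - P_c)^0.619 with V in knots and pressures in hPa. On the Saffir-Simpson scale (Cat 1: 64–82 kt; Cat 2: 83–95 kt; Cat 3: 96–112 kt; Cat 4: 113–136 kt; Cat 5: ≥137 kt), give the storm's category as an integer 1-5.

ΔP = 1012 − 963 = 49 hPa.
V ≈ 5.9 × 49^0.619 = 5.9 × 11.12 ≈ 66 kt.
66 kt falls in the Category 1 band.

1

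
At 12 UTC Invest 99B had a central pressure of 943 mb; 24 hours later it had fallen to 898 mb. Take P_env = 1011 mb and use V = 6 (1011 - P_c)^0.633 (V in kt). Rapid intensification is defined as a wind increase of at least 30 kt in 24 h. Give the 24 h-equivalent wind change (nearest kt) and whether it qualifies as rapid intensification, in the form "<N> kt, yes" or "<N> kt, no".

33 kt, yes

V₁: ΔP = 68, V ≈ 6 × 68^0.633 ≈ 86.72 kt.
V₂: ΔP = 113, V ≈ 6 × 113^0.633 ≈ 119.61 kt.
ΔV over 24 h = 32.89 kt → 24 h equivalent = 32.89 × 24/24 ≈ 32.89 kt.
33 kt ≥ 30 kt ⇒ rapid intensification.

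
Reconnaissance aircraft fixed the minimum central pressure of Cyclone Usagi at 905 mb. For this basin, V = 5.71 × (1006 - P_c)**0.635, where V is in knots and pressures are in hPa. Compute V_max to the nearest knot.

107 kt

ΔP = 1006 − 905 = 101 mb.
101^0.635 ≈ 18.739.
V ≈ 5.71 × 18.739 ≈ 107.0 kt.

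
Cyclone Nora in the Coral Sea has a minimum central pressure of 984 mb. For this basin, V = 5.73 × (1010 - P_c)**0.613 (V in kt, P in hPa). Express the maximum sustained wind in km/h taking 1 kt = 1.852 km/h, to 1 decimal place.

ΔP = 1010 − 984 = 26 mb.
V ≈ 5.73 × 26^0.613 = 5.73 × 7.368 ≈ 42.221 kt.
42.221 × 1.852 ≈ 78.19 km/h → 78.2 km/h.

78.2 km/h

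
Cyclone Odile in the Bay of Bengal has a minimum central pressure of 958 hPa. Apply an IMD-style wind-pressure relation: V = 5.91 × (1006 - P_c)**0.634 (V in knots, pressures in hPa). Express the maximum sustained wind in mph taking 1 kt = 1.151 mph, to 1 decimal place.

79.2 mph

ΔP = 1006 − 958 = 48 hPa.
V ≈ 5.91 × 48^0.634 = 5.91 × 11.639 ≈ 68.785 kt.
68.785 × 1.151 ≈ 79.17 mph → 79.2 mph.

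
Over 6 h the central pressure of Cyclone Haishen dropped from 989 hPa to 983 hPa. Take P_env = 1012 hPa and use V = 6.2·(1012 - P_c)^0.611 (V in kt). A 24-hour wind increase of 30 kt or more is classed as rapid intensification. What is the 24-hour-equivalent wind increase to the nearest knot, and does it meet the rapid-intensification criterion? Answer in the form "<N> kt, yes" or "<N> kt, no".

26 kt, no

V₁: ΔP = 23, V ≈ 6.2 × 23^0.611 ≈ 42.11 kt.
V₂: ΔP = 29, V ≈ 6.2 × 29^0.611 ≈ 48.52 kt.
ΔV over 6 h = 6.41 kt → 24 h equivalent = 6.41 × 24/6 ≈ 25.64 kt.
26 kt < 30 kt ⇒ not rapid intensification.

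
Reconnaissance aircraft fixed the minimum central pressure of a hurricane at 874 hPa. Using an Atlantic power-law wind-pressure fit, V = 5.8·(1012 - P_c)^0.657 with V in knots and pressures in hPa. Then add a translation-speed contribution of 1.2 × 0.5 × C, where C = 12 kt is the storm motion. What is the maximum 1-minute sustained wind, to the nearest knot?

155 kt

ΔP = 1012 − 874 = 138 hPa.
138^0.657 ≈ 25.462.
V ≈ 5.8 × 25.462 ≈ 147.7 kt.
Translation term: 1.2 × 0.5 × 12 = 7.2 kt.
Corrected V ≈ 154.9 kt → 155 kt.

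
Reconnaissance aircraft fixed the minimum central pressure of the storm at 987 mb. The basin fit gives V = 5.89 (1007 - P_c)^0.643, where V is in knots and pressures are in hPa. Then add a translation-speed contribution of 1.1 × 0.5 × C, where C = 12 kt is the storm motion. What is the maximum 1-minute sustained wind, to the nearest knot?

47 kt

ΔP = 1007 − 987 = 20 mb.
20^0.643 ≈ 6.864.
V ≈ 5.89 × 6.864 ≈ 40.4 kt.
Translation term: 1.1 × 0.5 × 12 = 6.6 kt.
Corrected V ≈ 47 kt → 47 kt.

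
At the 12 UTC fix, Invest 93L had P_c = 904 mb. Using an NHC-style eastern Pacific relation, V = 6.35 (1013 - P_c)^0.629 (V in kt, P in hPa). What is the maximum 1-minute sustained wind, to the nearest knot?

ΔP = 1013 − 904 = 109 mb.
109^0.629 ≈ 19.122.
V ≈ 6.35 × 19.122 ≈ 121.4 kt.

121 kt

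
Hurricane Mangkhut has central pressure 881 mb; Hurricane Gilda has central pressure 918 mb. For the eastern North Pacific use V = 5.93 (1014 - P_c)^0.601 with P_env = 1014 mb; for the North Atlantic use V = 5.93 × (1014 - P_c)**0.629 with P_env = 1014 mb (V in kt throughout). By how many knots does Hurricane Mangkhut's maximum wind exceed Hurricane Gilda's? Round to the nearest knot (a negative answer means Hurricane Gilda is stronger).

Hurricane Mangkhut: ΔP = 133; V ≈ 5.93 × 133^0.601 ≈ 112.07 kt.
Hurricane Gilda: ΔP = 96; V ≈ 5.93 × 96^0.629 ≈ 104.69 kt.
Difference ≈ 112.07 − 104.69 = 7.38 → 7 kt.

7 kt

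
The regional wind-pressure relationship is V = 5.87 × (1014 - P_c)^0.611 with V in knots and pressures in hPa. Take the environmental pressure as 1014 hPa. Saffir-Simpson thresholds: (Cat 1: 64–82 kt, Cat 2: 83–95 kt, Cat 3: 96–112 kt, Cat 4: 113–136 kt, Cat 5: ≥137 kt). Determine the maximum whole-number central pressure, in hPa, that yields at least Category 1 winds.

964 hPa

Category 1 begins at V = 64 kt.
Required ΔP = (64/5.87)^(1/0.611) = 10.903^1.637 ≈ 49.90 hPa.
P_c ≤ 1014 − 49.90 = 964.10, so the highest integer P_c is 964 hPa.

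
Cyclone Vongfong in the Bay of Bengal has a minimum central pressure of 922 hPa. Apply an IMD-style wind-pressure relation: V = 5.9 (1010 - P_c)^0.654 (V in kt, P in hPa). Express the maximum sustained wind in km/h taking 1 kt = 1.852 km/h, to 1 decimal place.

204.3 km/h

ΔP = 1010 − 922 = 88 hPa.
V ≈ 5.9 × 88^0.654 = 5.9 × 18.694 ≈ 110.292 kt.
110.292 × 1.852 ≈ 204.26 km/h → 204.3 km/h.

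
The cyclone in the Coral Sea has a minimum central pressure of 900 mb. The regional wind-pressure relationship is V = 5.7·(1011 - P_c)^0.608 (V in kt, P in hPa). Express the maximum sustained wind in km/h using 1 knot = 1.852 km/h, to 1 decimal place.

185.0 km/h

ΔP = 1011 − 900 = 111 mb.
V ≈ 5.7 × 111^0.608 = 5.7 × 17.521 ≈ 99.869 kt.
99.869 × 1.852 ≈ 184.96 km/h → 185.0 km/h.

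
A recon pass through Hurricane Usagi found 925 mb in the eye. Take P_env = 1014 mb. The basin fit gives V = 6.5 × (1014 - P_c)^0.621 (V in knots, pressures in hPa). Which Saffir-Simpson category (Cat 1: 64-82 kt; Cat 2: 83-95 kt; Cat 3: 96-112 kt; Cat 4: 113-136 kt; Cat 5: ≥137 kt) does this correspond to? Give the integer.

3

ΔP = 1014 − 925 = 89 mb.
V ≈ 6.5 × 89^0.621 = 6.5 × 16.24 ≈ 106 kt.
106 kt falls in the Category 3 band.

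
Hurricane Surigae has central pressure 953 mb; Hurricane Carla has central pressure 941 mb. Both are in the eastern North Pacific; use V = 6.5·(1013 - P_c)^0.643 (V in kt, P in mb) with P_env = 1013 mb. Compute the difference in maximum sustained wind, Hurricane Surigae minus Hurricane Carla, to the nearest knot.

Hurricane Surigae: ΔP = 60; V ≈ 6.5 × 60^0.643 ≈ 90.42 kt.
Hurricane Carla: ΔP = 72; V ≈ 6.5 × 72^0.643 ≈ 101.67 kt.
Difference ≈ 90.42 − 101.67 = -11.25 → -11 kt.

-11 kt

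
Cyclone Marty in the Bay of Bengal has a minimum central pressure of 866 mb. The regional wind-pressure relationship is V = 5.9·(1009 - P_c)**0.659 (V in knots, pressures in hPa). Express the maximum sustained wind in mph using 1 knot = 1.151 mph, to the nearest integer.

179 mph

ΔP = 1009 − 866 = 143 mb.
V ≈ 5.9 × 143^0.659 = 5.9 × 26.325 ≈ 155.317 kt.
155.317 × 1.151 ≈ 178.77 mph → 179 mph.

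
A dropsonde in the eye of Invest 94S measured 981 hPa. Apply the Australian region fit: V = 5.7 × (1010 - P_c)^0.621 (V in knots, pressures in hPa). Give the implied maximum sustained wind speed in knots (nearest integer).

46 kt

ΔP = 1010 − 981 = 29 hPa.
29^0.621 ≈ 8.094.
V ≈ 5.7 × 8.094 ≈ 46.1 kt.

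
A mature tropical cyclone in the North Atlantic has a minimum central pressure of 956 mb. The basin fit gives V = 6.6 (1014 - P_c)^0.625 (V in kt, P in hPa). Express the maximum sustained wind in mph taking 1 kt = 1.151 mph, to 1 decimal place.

ΔP = 1014 − 956 = 58 mb.
V ≈ 6.6 × 58^0.625 = 6.6 × 12.652 ≈ 83.500 kt.
83.500 × 1.151 ≈ 96.11 mph → 96.1 mph.

96.1 mph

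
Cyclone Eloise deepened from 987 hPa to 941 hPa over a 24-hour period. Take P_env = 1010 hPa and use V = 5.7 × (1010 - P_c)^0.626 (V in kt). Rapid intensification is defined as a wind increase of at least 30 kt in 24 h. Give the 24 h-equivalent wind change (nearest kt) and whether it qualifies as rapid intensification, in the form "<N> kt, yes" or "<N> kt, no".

40 kt, yes

V₁: ΔP = 23, V ≈ 5.7 × 23^0.626 ≈ 40.58 kt.
V₂: ΔP = 69, V ≈ 5.7 × 69^0.626 ≈ 80.72 kt.
ΔV over 24 h = 40.14 kt → 24 h equivalent = 40.14 × 24/24 ≈ 40.14 kt.
40 kt ≥ 30 kt ⇒ rapid intensification.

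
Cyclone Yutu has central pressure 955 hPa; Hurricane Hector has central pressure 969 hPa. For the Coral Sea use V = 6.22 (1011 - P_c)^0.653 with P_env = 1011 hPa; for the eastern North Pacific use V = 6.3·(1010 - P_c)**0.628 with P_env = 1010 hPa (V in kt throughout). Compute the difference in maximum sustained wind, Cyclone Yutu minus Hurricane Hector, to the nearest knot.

Cyclone Yutu: ΔP = 56; V ≈ 6.22 × 56^0.653 ≈ 86.17 kt.
Hurricane Hector: ΔP = 41; V ≈ 6.3 × 41^0.628 ≈ 64.89 kt.
Difference ≈ 86.17 − 64.89 = 21.28 → 21 kt.

21 kt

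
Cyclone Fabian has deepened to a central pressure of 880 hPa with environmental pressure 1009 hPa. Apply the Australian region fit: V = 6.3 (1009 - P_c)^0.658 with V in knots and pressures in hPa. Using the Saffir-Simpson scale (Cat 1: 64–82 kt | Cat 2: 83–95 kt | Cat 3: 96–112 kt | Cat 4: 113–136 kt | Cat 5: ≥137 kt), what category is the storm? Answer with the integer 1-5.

5

ΔP = 1009 − 880 = 129 hPa.
V ≈ 6.3 × 129^0.658 = 6.3 × 24.48 ≈ 154 kt.
154 kt falls in the Category 5 band.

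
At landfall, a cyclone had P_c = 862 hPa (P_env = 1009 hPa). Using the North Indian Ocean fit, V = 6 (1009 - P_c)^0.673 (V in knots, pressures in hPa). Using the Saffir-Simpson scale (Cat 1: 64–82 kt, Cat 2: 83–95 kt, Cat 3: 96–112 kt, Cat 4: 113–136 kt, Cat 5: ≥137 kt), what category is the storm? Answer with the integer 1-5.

5

ΔP = 1009 − 862 = 147 hPa.
V ≈ 6 × 147^0.673 = 6 × 28.75 ≈ 172 kt.
172 kt falls in the Category 5 band.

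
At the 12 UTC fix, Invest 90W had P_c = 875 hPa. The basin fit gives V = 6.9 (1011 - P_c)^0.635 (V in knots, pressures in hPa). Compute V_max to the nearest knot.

ΔP = 1011 − 875 = 136 hPa.
136^0.635 ≈ 22.636.
V ≈ 6.9 × 22.636 ≈ 156.2 kt.

156 kt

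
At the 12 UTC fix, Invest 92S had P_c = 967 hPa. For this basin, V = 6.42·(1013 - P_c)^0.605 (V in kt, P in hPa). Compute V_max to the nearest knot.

65 kt

ΔP = 1013 − 967 = 46 hPa.
46^0.605 ≈ 10.138.
V ≈ 6.42 × 10.138 ≈ 65.1 kt.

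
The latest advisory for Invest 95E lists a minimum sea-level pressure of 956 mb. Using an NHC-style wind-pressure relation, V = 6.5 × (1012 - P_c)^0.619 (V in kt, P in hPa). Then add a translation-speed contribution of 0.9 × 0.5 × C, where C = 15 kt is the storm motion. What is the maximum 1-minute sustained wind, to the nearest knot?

85 kt

ΔP = 1012 − 956 = 56 mb.
56^0.619 ≈ 12.082.
V ≈ 6.5 × 12.082 ≈ 78.5 kt.
Translation term: 0.9 × 0.5 × 15 = 6.75 kt.
Corrected V ≈ 85.25 kt → 85 kt.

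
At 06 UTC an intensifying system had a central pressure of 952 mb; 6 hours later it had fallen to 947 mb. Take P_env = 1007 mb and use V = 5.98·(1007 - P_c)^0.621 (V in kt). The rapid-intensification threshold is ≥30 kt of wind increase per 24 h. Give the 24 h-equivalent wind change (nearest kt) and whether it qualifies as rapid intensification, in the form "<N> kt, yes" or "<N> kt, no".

16 kt, no

V₁: ΔP = 55, V ≈ 5.98 × 55^0.621 ≈ 72.02 kt.
V₂: ΔP = 60, V ≈ 5.98 × 60^0.621 ≈ 76.02 kt.
ΔV over 6 h = 4.00 kt → 24 h equivalent = 4.00 × 24/6 ≈ 16.00 kt.
16 kt < 30 kt ⇒ not rapid intensification.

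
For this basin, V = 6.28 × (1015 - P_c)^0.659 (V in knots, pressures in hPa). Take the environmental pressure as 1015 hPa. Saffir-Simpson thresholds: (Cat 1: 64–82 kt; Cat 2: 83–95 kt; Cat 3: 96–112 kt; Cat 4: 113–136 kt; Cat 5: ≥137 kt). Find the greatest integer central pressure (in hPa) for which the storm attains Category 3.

952 hPa

Category 3 begins at V = 96 kt.
Required ΔP = (96/6.28)^(1/0.659) = 15.287^1.517 ≈ 62.68 hPa.
P_c ≤ 1015 − 62.68 = 952.32, so the highest integer P_c is 952 hPa.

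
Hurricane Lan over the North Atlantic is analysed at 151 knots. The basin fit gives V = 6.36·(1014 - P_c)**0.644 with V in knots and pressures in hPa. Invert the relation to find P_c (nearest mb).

ΔP = (V / 6.36)^(1/0.644) = (151/6.36)^1.553.
151/6.36 = 23.742; 23.742^1.553 ≈ 136.74 mb.
P_c = 1014 − 136.74 = 877.26 ≈ 877 mb.

877 mb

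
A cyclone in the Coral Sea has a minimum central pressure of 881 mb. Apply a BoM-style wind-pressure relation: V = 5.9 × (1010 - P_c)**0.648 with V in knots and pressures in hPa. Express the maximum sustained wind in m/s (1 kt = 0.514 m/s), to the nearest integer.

ΔP = 1010 − 881 = 129 mb.
V ≈ 5.9 × 129^0.648 = 5.9 × 23.316 ≈ 137.567 kt.
137.567 × 0.514 ≈ 70.71 m/s → 71 m/s.

71 m/s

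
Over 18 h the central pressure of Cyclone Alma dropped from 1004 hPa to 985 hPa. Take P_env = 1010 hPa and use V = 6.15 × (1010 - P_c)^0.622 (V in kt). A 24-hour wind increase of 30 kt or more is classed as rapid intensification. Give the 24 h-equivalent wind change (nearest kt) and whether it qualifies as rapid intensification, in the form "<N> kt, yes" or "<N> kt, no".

V₁: ΔP = 6, V ≈ 6.15 × 6^0.622 ≈ 18.74 kt.
V₂: ΔP = 25, V ≈ 6.15 × 25^0.622 ≈ 45.54 kt.
ΔV over 18 h = 26.80 kt → 24 h equivalent = 26.80 × 24/18 ≈ 35.73 kt.
36 kt ≥ 30 kt ⇒ rapid intensification.

36 kt, yes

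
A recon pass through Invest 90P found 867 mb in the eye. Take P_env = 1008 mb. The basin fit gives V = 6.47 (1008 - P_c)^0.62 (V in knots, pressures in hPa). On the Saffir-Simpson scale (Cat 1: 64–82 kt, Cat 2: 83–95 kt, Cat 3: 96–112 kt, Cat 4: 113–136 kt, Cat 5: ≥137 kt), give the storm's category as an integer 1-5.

5

ΔP = 1008 − 867 = 141 mb.
V ≈ 6.47 × 141^0.62 = 6.47 × 21.50 ≈ 139 kt.
139 kt falls in the Category 5 band.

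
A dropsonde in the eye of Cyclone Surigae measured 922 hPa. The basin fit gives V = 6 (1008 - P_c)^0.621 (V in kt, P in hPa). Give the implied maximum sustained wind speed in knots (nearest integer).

ΔP = 1008 − 922 = 86 hPa.
86^0.621 ≈ 15.897.
V ≈ 6 × 15.897 ≈ 95.4 kt.

95 kt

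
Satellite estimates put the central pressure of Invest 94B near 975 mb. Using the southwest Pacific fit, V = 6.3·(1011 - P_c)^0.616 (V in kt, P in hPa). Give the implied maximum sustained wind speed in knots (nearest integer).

ΔP = 1011 − 975 = 36 mb.
36^0.616 ≈ 9.092.
V ≈ 6.3 × 9.092 ≈ 57.3 kt.

57 kt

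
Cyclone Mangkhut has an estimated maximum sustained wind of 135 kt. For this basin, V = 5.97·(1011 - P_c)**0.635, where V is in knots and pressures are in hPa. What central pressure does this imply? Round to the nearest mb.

875 mb

ΔP = (V / 5.97)^(1/0.635) = (135/5.97)^1.575.
135/5.97 = 22.613; 22.613^1.575 ≈ 135.78 mb.
P_c = 1011 − 135.78 = 875.22 ≈ 875 mb.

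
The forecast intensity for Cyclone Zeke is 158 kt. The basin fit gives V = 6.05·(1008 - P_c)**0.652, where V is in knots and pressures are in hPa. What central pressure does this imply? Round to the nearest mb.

859 mb

ΔP = (V / 6.05)^(1/0.652) = (158/6.05)^1.534.
158/6.05 = 26.116; 26.116^1.534 ≈ 148.99 mb.
P_c = 1008 − 148.99 = 859.01 ≈ 859 mb.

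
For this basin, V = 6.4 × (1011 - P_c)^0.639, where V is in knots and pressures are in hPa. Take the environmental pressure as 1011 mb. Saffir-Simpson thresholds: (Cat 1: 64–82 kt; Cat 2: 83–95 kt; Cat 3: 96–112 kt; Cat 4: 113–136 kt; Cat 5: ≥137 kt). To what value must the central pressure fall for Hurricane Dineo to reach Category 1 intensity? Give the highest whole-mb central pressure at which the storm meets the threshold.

Category 1 begins at V = 64 kt.
Required ΔP = (64/6.4)^(1/0.639) = 10.000^1.565 ≈ 36.72 mb.
P_c ≤ 1011 − 36.72 = 974.28, so the highest integer P_c is 974 mb.

974 mb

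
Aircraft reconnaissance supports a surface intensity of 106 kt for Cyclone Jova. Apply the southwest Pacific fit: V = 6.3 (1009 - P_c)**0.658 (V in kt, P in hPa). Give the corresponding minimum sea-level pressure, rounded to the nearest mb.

ΔP = (V / 6.3)^(1/0.658) = (106/6.3)^1.520.
106/6.3 = 16.825; 16.825^1.520 ≈ 72.97 mb.
P_c = 1009 − 72.97 = 936.03 ≈ 936 mb.

936 mb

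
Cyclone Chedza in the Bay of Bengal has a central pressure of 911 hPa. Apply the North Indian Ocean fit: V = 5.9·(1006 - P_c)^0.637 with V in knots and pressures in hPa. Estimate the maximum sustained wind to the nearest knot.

107 kt

ΔP = 1006 − 911 = 95 hPa.
95^0.637 ≈ 18.189.
V ≈ 5.9 × 18.189 ≈ 107.3 kt.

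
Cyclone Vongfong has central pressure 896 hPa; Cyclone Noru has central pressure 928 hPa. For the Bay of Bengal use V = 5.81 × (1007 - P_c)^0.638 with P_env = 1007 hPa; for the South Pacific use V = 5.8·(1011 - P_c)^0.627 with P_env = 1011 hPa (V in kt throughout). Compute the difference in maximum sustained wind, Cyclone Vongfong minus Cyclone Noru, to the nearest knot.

Cyclone Vongfong: ΔP = 111; V ≈ 5.81 × 111^0.638 ≈ 117.24 kt.
Cyclone Noru: ΔP = 83; V ≈ 5.8 × 83^0.627 ≈ 92.62 kt.
Difference ≈ 117.24 − 92.62 = 24.62 → 25 kt.

25 kt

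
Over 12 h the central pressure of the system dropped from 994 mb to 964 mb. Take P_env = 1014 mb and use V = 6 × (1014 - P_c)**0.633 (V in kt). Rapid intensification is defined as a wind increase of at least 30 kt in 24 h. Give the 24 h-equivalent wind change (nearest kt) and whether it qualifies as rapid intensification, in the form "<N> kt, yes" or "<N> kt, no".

63 kt, yes

V₁: ΔP = 20, V ≈ 6 × 20^0.633 ≈ 39.97 kt.
V₂: ΔP = 50, V ≈ 6 × 50^0.633 ≈ 71.38 kt.
ΔV over 12 h = 31.41 kt → 24 h equivalent = 31.41 × 24/12 ≈ 62.82 kt.
63 kt ≥ 30 kt ⇒ rapid intensification.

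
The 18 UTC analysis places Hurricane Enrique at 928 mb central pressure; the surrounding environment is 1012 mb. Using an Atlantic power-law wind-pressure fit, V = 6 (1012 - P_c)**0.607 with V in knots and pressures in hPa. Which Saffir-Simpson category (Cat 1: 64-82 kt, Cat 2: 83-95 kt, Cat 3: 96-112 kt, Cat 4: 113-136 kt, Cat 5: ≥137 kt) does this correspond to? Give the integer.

ΔP = 1012 − 928 = 84 mb.
V ≈ 6 × 84^0.607 = 6 × 14.72 ≈ 88 kt.
88 kt falls in the Category 2 band.

2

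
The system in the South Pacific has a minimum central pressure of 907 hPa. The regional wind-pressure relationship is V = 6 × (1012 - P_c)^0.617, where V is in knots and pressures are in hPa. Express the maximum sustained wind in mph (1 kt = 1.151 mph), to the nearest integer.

122 mph

ΔP = 1012 − 907 = 105 hPa.
V ≈ 6 × 105^0.617 = 6 × 17.663 ≈ 105.980 kt.
105.980 × 1.151 ≈ 121.98 mph → 122 mph.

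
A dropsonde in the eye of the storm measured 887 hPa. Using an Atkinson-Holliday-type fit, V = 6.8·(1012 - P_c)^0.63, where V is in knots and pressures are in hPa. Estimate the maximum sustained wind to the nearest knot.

ΔP = 1012 − 887 = 125 hPa.
125^0.63 ≈ 20.944.
V ≈ 6.8 × 20.944 ≈ 142.4 kt.

142 kt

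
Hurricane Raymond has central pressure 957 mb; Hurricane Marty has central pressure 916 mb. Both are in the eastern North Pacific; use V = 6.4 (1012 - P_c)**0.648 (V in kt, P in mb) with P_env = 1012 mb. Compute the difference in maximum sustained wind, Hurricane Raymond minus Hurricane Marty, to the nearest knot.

Hurricane Raymond: ΔP = 55; V ≈ 6.4 × 55^0.648 ≈ 85.89 kt.
Hurricane Marty: ΔP = 96; V ≈ 6.4 × 96^0.648 ≈ 123.22 kt.
Difference ≈ 85.89 − 123.22 = -37.33 → -37 kt.

-37 kt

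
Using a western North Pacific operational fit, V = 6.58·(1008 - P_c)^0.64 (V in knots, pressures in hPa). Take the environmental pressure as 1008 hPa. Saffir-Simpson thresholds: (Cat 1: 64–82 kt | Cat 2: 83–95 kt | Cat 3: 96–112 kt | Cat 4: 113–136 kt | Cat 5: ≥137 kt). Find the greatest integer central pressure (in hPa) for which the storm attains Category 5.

893 hPa

Category 5 begins at V = 137 kt.
Required ΔP = (137/6.58)^(1/0.64) = 20.821^1.562 ≈ 114.85 hPa.
P_c ≤ 1008 − 114.85 = 893.15, so the highest integer P_c is 893 hPa.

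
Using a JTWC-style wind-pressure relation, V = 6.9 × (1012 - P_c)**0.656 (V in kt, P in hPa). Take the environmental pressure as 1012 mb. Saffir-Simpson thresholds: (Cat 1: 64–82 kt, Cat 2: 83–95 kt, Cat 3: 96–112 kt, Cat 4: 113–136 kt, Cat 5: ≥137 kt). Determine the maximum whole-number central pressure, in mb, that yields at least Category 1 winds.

Category 1 begins at V = 64 kt.
Required ΔP = (64/6.9)^(1/0.656) = 9.275^1.524 ≈ 29.83 mb.
P_c ≤ 1012 − 29.83 = 982.17, so the highest integer P_c is 982 mb.

982 mb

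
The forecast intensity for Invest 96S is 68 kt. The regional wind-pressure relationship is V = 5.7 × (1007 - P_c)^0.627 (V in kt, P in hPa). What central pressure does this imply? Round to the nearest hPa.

955 hPa

ΔP = (V / 5.7)^(1/0.627) = (68/5.7)^1.595.
68/5.7 = 11.930; 11.930^1.595 ≈ 52.13 hPa.
P_c = 1007 − 52.13 = 954.87 ≈ 955 hPa.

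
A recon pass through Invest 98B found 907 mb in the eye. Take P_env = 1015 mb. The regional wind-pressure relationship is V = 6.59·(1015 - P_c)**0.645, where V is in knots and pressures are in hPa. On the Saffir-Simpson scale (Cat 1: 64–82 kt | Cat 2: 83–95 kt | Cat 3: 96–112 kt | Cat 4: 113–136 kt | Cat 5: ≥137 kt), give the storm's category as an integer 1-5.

4

ΔP = 1015 − 907 = 108 mb.
V ≈ 6.59 × 108^0.645 = 6.59 × 20.49 ≈ 135 kt.
135 kt falls in the Category 4 band.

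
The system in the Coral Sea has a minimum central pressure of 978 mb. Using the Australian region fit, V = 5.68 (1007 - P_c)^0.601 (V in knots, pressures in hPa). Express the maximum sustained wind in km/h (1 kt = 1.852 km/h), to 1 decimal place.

ΔP = 1007 − 978 = 29 mb.
V ≈ 5.68 × 29^0.601 = 5.68 × 7.567 ≈ 42.978 kt.
42.978 × 1.852 ≈ 79.60 km/h → 79.6 km/h.

79.6 km/h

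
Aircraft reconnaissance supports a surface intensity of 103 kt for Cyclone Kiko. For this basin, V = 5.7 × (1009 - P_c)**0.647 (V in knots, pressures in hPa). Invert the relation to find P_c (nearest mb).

ΔP = (V / 5.7)^(1/0.647) = (103/5.7)^1.546.
103/5.7 = 18.070; 18.070^1.546 ≈ 87.65 mb.
P_c = 1009 − 87.65 = 921.35 ≈ 921 mb.

921 mb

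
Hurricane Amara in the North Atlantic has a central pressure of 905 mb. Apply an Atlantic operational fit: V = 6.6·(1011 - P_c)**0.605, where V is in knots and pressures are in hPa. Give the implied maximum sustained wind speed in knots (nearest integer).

111 kt

ΔP = 1011 − 905 = 106 mb.
106^0.605 ≈ 16.800.
V ≈ 6.6 × 16.800 ≈ 110.9 kt.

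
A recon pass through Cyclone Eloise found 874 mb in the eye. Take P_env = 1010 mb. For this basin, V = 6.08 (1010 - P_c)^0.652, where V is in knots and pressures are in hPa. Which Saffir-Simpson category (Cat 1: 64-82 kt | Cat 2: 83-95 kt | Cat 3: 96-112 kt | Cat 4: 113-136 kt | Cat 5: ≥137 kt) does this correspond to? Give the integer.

5

ΔP = 1010 − 874 = 136 mb.
V ≈ 6.08 × 136^0.652 = 6.08 × 24.61 ≈ 150 kt.
150 kt falls in the Category 5 band.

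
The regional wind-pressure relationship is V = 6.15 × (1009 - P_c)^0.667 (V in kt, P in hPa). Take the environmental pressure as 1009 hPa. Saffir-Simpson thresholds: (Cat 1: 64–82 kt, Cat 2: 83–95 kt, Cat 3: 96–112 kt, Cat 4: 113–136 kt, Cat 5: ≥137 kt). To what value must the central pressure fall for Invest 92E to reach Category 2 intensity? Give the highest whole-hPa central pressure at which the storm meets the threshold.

Category 2 begins at V = 83 kt.
Required ΔP = (83/6.15)^(1/0.667) = 13.496^1.499 ≈ 49.48 hPa.
P_c ≤ 1009 − 49.48 = 959.52, so the highest integer P_c is 959 hPa.

959 hPa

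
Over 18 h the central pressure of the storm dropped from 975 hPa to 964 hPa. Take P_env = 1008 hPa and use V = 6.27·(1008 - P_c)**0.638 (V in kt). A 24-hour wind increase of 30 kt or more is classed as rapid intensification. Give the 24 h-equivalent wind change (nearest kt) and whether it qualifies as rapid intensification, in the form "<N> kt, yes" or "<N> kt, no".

V₁: ΔP = 33, V ≈ 6.27 × 33^0.638 ≈ 58.36 kt.
V₂: ΔP = 44, V ≈ 6.27 × 44^0.638 ≈ 70.11 kt.
ΔV over 18 h = 11.75 kt → 24 h equivalent = 11.75 × 24/18 ≈ 15.67 kt.
16 kt < 30 kt ⇒ not rapid intensification.

16 kt, no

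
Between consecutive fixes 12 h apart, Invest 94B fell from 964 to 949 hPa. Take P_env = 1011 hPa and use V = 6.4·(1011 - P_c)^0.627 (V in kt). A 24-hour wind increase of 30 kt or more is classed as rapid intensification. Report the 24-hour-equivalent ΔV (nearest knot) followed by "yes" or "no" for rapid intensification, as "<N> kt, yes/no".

V₁: ΔP = 47, V ≈ 6.4 × 47^0.627 ≈ 71.55 kt.
V₂: ΔP = 62, V ≈ 6.4 × 62^0.627 ≈ 85.12 kt.
ΔV over 12 h = 13.57 kt → 24 h equivalent = 13.57 × 24/12 ≈ 27.14 kt.
27 kt < 30 kt ⇒ not rapid intensification.

27 kt, no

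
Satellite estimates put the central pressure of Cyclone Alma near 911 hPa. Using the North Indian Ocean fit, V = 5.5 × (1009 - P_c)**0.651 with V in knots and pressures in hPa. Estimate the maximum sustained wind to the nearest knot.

ΔP = 1009 − 911 = 98 hPa.
98^0.651 ≈ 19.783.
V ≈ 5.5 × 19.783 ≈ 108.8 kt.

109 kt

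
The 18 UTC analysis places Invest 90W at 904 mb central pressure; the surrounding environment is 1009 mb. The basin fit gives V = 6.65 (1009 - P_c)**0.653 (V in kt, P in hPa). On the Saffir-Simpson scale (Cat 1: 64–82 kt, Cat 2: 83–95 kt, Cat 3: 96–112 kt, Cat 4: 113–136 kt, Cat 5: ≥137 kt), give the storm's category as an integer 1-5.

5

ΔP = 1009 − 904 = 105 mb.
V ≈ 6.65 × 105^0.653 = 6.65 × 20.89 ≈ 139 kt.
139 kt falls in the Category 5 band.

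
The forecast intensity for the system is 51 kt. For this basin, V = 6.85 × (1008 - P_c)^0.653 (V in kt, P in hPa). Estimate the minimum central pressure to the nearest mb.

ΔP = (V / 6.85)^(1/0.653) = (51/6.85)^1.531.
51/6.85 = 7.445; 7.445^1.531 ≈ 21.64 mb.
P_c = 1008 − 21.64 = 986.36 ≈ 986 mb.

986 mb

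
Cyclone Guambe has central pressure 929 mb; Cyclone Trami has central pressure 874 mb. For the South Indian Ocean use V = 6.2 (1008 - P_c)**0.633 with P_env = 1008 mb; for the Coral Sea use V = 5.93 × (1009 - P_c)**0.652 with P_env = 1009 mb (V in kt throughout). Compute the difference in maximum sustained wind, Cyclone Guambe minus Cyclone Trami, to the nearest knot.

-47 kt

Cyclone Guambe: ΔP = 79; V ≈ 6.2 × 79^0.633 ≈ 98.53 kt.
Cyclone Trami: ΔP = 135; V ≈ 5.93 × 135^0.652 ≈ 145.22 kt.
Difference ≈ 98.53 − 145.22 = -46.69 → -47 kt.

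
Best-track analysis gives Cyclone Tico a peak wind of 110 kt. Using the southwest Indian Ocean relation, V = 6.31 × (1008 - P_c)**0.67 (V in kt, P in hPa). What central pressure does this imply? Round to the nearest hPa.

937 hPa

ΔP = (V / 6.31)^(1/0.67) = (110/6.31)^1.493.
110/6.31 = 17.433; 17.433^1.493 ≈ 71.25 hPa.
P_c = 1008 − 71.25 = 936.75 ≈ 937 hPa.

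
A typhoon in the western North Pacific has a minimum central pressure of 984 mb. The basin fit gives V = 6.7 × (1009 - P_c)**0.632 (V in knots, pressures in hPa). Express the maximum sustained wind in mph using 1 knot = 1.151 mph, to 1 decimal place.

59.0 mph

ΔP = 1009 − 984 = 25 mb.
V ≈ 6.7 × 25^0.632 = 6.7 × 7.647 ≈ 51.236 kt.
51.236 × 1.151 ≈ 58.97 mph → 59.0 mph.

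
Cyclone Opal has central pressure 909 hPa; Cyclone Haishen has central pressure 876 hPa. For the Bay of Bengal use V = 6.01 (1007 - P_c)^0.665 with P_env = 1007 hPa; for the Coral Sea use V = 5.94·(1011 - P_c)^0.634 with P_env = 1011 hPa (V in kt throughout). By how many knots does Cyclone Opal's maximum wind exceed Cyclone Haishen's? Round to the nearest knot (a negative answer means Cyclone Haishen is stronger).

-6 kt

Cyclone Opal: ΔP = 98; V ≈ 6.01 × 98^0.665 ≈ 126.78 kt.
Cyclone Haishen: ΔP = 135; V ≈ 5.94 × 135^0.634 ≈ 133.17 kt.
Difference ≈ 126.78 − 133.17 = -6.39 → -6 kt.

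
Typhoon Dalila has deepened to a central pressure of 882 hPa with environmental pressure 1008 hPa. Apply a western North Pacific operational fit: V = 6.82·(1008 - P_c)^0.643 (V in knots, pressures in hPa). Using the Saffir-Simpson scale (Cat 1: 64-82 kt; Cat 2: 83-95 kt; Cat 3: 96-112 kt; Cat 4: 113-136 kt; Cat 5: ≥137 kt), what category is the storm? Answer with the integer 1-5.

ΔP = 1008 − 882 = 126 hPa.
V ≈ 6.82 × 126^0.643 = 6.82 × 22.41 ≈ 153 kt.
153 kt falls in the Category 5 band.

5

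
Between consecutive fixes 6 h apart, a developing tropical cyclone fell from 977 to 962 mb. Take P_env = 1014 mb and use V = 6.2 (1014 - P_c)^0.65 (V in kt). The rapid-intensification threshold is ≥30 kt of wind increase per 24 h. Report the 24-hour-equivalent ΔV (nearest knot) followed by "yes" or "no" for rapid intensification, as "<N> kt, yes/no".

64 kt, yes

V₁: ΔP = 37, V ≈ 6.2 × 37^0.65 ≈ 64.82 kt.
V₂: ΔP = 52, V ≈ 6.2 × 52^0.65 ≈ 80.87 kt.
ΔV over 6 h = 16.05 kt → 24 h equivalent = 16.05 × 24/6 ≈ 64.20 kt.
64 kt ≥ 30 kt ⇒ rapid intensification.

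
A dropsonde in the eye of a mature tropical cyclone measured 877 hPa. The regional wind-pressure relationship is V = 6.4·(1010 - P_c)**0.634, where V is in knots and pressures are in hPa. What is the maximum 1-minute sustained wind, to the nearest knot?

142 kt

ΔP = 1010 − 877 = 133 hPa.
133^0.634 ≈ 22.209.
V ≈ 6.4 × 22.209 ≈ 142.1 kt.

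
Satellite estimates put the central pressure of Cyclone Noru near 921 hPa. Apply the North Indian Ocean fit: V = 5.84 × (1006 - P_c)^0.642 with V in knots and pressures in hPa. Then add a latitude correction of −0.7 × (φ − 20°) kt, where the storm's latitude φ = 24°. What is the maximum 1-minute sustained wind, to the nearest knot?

ΔP = 1006 − 921 = 85 hPa.
85^0.642 ≈ 17.326.
V ≈ 5.84 × 17.326 ≈ 101.2 kt.
Latitude correction: −0.7 × (24 − 20) = -2.8 kt.
Corrected V ≈ 98.4 kt → 98 kt.

98 kt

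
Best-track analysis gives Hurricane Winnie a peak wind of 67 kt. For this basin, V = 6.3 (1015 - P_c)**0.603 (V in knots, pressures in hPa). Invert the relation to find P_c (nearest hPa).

ΔP = (V / 6.3)^(1/0.603) = (67/6.3)^1.658.
67/6.3 = 10.635; 10.635^1.658 ≈ 50.43 hPa.
P_c = 1015 − 50.43 = 964.57 ≈ 965 hPa.

965 hPa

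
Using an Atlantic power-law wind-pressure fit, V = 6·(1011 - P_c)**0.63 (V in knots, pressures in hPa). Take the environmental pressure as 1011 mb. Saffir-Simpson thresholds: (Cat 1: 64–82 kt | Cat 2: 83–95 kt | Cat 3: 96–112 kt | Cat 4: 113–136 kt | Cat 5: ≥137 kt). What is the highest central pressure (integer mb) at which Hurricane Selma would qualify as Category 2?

946 mb

Category 2 begins at V = 83 kt.
Required ΔP = (83/6)^(1/0.63) = 13.833^1.587 ≈ 64.71 mb.
P_c ≤ 1011 − 64.71 = 946.29, so the highest integer P_c is 946 mb.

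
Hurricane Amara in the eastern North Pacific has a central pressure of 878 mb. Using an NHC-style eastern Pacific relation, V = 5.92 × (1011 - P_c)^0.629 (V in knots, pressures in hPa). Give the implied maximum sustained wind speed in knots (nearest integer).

ΔP = 1011 − 878 = 133 mb.
133^0.629 ≈ 21.672.
V ≈ 5.92 × 21.672 ≈ 128.3 kt.

128 kt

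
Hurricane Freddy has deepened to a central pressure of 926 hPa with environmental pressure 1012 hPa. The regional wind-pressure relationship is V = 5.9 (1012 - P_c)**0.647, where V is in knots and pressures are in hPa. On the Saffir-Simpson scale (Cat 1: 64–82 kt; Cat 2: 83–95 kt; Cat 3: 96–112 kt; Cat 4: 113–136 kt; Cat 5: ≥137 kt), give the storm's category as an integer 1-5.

3

ΔP = 1012 − 926 = 86 hPa.
V ≈ 5.9 × 86^0.647 = 5.9 × 17.85 ≈ 105 kt.
105 kt falls in the Category 3 band.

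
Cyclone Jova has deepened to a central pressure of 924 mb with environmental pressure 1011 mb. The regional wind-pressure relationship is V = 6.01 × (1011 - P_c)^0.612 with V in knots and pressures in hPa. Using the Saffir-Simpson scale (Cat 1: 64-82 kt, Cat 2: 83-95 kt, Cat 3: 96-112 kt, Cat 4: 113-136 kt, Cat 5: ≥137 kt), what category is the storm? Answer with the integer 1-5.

ΔP = 1011 − 924 = 87 mb.
V ≈ 6.01 × 87^0.612 = 6.01 × 15.38 ≈ 92 kt.
92 kt falls in the Category 2 band.

2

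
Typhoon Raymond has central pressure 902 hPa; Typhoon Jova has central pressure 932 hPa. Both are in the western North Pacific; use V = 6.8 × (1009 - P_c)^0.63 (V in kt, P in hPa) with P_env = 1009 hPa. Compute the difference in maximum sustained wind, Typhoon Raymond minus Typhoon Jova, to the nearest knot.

Typhoon Raymond: ΔP = 107; V ≈ 6.8 × 107^0.63 ≈ 129.13 kt.
Typhoon Jova: ΔP = 77; V ≈ 6.8 × 77^0.63 ≈ 104.95 kt.
Difference ≈ 129.13 − 104.95 = 24.18 → 24 kt.

24 kt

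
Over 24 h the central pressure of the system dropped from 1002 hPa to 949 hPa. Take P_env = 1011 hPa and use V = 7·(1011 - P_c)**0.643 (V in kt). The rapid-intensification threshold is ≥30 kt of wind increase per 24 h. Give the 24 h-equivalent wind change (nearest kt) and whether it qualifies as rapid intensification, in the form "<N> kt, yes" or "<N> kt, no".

V₁: ΔP = 9, V ≈ 7 × 9^0.643 ≈ 28.75 kt.
V₂: ΔP = 62, V ≈ 7 × 62^0.643 ≈ 99.45 kt.
ΔV over 24 h = 70.70 kt → 24 h equivalent = 70.70 × 24/24 ≈ 70.70 kt.
71 kt ≥ 30 kt ⇒ rapid intensification.

71 kt, yes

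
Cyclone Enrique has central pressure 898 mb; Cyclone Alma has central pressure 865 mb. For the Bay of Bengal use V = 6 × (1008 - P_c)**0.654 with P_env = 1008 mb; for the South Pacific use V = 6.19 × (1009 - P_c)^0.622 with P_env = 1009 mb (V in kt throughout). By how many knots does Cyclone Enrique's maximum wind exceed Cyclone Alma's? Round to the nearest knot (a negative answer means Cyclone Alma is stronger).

Cyclone Enrique: ΔP = 110; V ≈ 6 × 110^0.654 ≈ 129.78 kt.
Cyclone Alma: ΔP = 144; V ≈ 6.19 × 144^0.622 ≈ 136.20 kt.
Difference ≈ 129.78 − 136.20 = -6.42 → -6 kt.

-6 kt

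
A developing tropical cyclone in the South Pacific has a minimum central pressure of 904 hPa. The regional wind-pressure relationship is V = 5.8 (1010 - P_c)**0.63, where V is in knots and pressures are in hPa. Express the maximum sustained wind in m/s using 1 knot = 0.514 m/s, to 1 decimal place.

ΔP = 1010 − 904 = 106 hPa.
V ≈ 5.8 × 106^0.63 = 5.8 × 18.877 ≈ 109.489 kt.
109.489 × 0.514 ≈ 56.28 m/s → 56.3 m/s.

56.3 m/s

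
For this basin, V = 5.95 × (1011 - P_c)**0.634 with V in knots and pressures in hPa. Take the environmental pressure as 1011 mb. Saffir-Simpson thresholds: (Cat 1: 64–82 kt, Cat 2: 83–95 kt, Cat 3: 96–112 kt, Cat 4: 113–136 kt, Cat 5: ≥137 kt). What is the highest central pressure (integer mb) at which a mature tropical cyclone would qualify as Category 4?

Category 4 begins at V = 113 kt.
Required ΔP = (113/5.95)^(1/0.634) = 18.992^1.577 ≈ 103.91 mb.
P_c ≤ 1011 − 103.91 = 907.09, so the highest integer P_c is 907 mb.

907 mb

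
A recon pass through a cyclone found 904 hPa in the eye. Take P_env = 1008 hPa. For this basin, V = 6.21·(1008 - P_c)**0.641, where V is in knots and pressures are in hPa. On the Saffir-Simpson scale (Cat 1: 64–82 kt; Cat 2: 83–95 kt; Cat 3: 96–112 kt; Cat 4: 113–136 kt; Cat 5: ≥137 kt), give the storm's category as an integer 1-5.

ΔP = 1008 − 904 = 104 hPa.
V ≈ 6.21 × 104^0.641 = 6.21 × 19.63 ≈ 122 kt.
122 kt falls in the Category 4 band.

4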